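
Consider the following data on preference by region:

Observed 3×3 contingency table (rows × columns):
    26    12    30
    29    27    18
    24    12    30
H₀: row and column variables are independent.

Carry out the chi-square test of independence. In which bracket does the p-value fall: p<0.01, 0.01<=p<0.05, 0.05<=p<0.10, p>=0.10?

Row totals [68, 74, 66], col totals [79, 51, 78], n=208
χ² = (26−25.83)²/25.83 + (12−16.67)²/16.67 + (30−25.50)²/25.50 + (29−28.11)²/28.11 + (27−18.14)²/18.14 + (18−27.75)²/27.75 + (24−25.07)²/25.07 + (12−16.18)²/16.18 + (30−24.75)²/24.75 = 12.1216
df = 4
p-value (upper-tail) = 0.01647
→ bracket: 0.01<=p<0.05

p-value bracket: 0.01<=p<0.05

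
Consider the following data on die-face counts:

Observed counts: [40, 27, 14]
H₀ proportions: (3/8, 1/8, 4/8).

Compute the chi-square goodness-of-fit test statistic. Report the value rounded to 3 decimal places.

test statistic = 48.514

n = 81; E_i = n·p_i = [30.38, 10.12, 40.50]
χ² = (40−30.38)²/30.38 + (27−10.12)²/10.12 + (14−40.50)²/40.50 = 48.5144
df = 2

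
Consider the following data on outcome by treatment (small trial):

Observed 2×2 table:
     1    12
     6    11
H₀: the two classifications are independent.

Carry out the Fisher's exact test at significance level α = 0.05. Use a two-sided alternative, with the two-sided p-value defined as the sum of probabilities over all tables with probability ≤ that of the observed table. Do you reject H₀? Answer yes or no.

reject H₀: no

Margins: r₁=13, r₂=17, c₁=7, c₂=23, n=30
p_obs = C(13,1)·C(17,6)/C(30,7); sum pmf over tables with pmf ≤ p_obs
p-value (two-sided) = 0.10375
At α=0.05: p ≥ α → fail to reject H₀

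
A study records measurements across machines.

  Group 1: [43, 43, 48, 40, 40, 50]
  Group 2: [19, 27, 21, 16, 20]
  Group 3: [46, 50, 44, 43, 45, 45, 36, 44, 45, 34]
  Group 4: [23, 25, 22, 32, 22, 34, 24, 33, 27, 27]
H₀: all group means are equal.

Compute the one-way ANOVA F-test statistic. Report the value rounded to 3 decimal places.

test statistic = 47.218

Group means [44.00, 20.60, 43.20, 26.90], grand mean 34.452
SSB = Σnᵢ(x̄ᵢ−x̄)² = 2841.977; SSW = ΣΣ(x−x̄ᵢ)² = 541.700
MSB = 2841.977/3 = 947.3258; MSW = 541.700/27 = 20.0630
F = MSB/MSW = 47.2176
df = (3, 27)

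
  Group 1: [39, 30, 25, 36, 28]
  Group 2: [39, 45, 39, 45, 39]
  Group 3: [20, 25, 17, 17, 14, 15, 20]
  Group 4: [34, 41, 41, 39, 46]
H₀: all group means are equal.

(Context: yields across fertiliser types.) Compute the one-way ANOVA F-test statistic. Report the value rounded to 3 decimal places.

Group means [31.60, 41.40, 18.29, 40.20], grand mean 31.545
SSB = Σnᵢ(x̄ᵢ−x̄)² = 2090.826; SSW = ΣΣ(x−x̄ᵢ)² = 334.629
MSB = 2090.826/3 = 696.9420; MSW = 334.629/18 = 18.5905
F = MSB/MSW = 37.4892
df = (3, 18)

test statistic = 37.489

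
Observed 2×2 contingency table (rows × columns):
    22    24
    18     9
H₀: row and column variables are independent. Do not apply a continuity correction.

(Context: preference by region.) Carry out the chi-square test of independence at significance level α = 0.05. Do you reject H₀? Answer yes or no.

reject H₀: no

Row totals [46, 27], col totals [40, 33], n=73
χ² = (22−25.21)²/25.21 + (24−20.79)²/20.79 + (18−14.79)²/14.79 + (9−12.21)²/12.21 = 2.4381
df = 1
p-value (upper-tail) = 0.11842
At α=0.05: p ≥ α → fail to reject H₀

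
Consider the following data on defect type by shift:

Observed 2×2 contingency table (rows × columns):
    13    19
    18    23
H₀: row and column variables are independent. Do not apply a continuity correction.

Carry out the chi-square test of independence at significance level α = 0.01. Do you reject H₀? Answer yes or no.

reject H₀: no

Row totals [32, 41], col totals [31, 42], n=73
χ² = (13−13.59)²/13.59 + (19−18.41)²/18.41 + (18−17.41)²/17.41 + (23−23.59)²/23.59 = 0.0790
df = 1
p-value (upper-tail) = 0.77864
At α=0.01: p ≥ α → fail to reject H₀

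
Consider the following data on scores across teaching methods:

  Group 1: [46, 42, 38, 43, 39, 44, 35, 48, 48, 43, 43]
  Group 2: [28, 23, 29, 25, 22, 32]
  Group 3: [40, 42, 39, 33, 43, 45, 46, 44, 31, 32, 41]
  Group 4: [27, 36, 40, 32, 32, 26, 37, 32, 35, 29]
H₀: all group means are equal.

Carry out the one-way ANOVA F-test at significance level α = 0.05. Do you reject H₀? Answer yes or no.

Group means [42.64, 26.50, 39.64, 32.60], grand mean 36.579
SSB = Σnᵢ(x̄ᵢ−x̄)² = 1274.272; SSW = ΣΣ(x−x̄ᵢ)² = 702.991
MSB = 1274.272/3 = 424.7574; MSW = 702.991/34 = 20.6762
F = MSB/MSW = 20.5433
df = (3, 34)
p-value (upper-tail) = 0.00000
At α=0.05: p < α → reject H₀

reject H₀: yes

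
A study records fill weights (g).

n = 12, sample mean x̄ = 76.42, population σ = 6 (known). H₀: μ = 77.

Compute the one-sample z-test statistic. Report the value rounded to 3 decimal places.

SE = σ/√n = 6/√12 = 1.7321
z = (x̄−μ₀)/SE = (76.42−77)/1.7321 = -0.3349

test statistic = -0.335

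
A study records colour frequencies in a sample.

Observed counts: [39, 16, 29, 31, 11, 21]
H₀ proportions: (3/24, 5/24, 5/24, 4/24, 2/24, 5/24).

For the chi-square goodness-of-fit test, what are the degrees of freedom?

df = k − 1 = 6 − 1 = 5

degrees of freedom = 5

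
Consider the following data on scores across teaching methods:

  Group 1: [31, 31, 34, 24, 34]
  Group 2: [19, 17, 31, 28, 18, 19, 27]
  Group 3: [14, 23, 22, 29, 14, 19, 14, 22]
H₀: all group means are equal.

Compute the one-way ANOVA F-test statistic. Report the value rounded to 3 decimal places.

test statistic = 7.068

Group means [30.80, 22.71, 19.62], grand mean 23.500
SSB = Σnᵢ(x̄ᵢ−x̄)² = 390.896; SSW = ΣΣ(x−x̄ᵢ)² = 470.104
MSB = 390.896/2 = 195.4482; MSW = 470.104/17 = 27.6532
F = MSB/MSW = 7.0678
df = (2, 17)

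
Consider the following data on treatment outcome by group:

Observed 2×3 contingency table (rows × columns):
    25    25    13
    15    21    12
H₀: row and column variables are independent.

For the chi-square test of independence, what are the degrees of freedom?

df = (r−1)(c−1) = (2−1)·(3−1) = 2

degrees of freedom = 2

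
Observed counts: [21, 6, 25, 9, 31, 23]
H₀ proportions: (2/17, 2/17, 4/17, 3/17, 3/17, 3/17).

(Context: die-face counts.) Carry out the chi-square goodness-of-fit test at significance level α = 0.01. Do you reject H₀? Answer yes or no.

n = 115; E_i = n·p_i = [13.53, 13.53, 27.06, 20.29, 20.29, 20.29]
χ² = (21−13.53)²/13.53 + (6−13.53)²/13.53 + (25−27.06)²/27.06 + (9−20.29)²/20.29 + (31−20.29)²/20.29 + (23−20.29)²/20.29 = 20.7659
df = 5
p-value (upper-tail) = 0.00090
At α=0.01: p < α → reject H₀

reject H₀: yes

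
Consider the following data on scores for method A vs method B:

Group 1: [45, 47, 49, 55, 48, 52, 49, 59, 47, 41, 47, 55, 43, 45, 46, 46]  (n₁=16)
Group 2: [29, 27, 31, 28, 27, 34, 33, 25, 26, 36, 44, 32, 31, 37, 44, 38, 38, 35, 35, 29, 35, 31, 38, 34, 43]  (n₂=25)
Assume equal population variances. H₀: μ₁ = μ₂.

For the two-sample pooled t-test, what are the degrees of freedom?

df = n₁ + n₂ − 2 = 16 + 25 − 2 = 39

degrees of freedom = 39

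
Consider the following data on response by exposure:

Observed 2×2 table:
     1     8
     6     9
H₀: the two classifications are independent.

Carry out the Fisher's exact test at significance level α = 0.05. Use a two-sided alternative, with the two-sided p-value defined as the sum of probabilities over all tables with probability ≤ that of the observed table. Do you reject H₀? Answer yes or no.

Margins: r₁=9, r₂=15, c₁=7, c₂=17, n=24
p_obs = C(9,1)·C(15,6)/C(24,7); sum pmf over tables with pmf ≤ p_obs
p-value (two-sided) = 0.19071
At α=0.05: p ≥ α → fail to reject H₀

reject H₀: no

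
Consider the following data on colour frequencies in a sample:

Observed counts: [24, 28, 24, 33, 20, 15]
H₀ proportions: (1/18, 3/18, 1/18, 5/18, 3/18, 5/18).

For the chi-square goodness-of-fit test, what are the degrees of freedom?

df = k − 1 = 6 − 1 = 5

degrees of freedom = 5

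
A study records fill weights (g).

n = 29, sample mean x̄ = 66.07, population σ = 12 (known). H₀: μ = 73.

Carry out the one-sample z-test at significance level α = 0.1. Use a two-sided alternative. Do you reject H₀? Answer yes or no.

SE = σ/√n = 12/√29 = 2.2283
z = (x̄−μ₀)/SE = (66.07−73)/2.2283 = -3.1099
p-value (two-sided) = 0.00187
At α=0.1: p < α → reject H₀

reject H₀: yes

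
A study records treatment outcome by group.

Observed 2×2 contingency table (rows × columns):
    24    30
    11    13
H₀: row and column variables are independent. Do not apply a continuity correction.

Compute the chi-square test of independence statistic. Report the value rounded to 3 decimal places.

test statistic = 0.013

Row totals [54, 24], col totals [35, 43], n=78
χ² = (24−24.23)²/24.23 + (30−29.77)²/29.77 + (11−10.77)²/10.77 + (13−13.23)²/13.23 = 0.0130
df = 1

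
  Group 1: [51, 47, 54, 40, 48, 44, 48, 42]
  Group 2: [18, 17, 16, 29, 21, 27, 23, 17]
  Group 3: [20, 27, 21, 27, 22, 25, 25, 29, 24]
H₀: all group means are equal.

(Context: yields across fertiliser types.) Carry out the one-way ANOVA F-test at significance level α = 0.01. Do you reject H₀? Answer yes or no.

Group means [46.75, 21.00, 24.44], grand mean 30.480
SSB = Σnᵢ(x̄ᵢ−x̄)² = 3164.518; SSW = ΣΣ(x−x̄ᵢ)² = 391.722
MSB = 3164.518/2 = 1582.2589; MSW = 391.722/22 = 17.8056
F = MSB/MSW = 88.8632
df = (2, 22)
p-value (upper-tail) = 0.00000
At α=0.01: p < α → reject H₀

reject H₀: yes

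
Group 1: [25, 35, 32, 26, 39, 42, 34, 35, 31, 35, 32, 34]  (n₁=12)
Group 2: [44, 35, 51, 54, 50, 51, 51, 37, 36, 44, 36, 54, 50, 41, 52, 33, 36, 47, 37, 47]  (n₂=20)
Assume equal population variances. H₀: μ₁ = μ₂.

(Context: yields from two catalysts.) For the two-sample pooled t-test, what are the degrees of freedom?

degrees of freedom = 30

df = n₁ + n₂ − 2 = 12 + 20 − 2 = 30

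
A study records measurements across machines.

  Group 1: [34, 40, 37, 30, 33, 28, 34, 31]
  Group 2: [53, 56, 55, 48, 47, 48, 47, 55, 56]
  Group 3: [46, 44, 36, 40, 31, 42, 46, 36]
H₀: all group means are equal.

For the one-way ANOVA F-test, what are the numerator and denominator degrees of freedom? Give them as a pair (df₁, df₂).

degrees of freedom = [2, 22]

k = 3 groups, N = 25 total
df = (k−1, N−k) = (3−1, 25−3) = (2, 22)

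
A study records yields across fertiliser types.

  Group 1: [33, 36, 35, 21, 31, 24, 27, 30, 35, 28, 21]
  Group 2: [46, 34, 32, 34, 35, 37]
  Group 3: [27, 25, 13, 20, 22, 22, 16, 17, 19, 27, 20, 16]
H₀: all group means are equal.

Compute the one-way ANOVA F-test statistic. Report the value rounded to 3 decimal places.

Group means [29.18, 36.33, 20.33], grand mean 27.000
SSB = Σnᵢ(x̄ᵢ−x̄)² = 1108.364; SSW = ΣΣ(x−x̄ᵢ)² = 645.636
MSB = 1108.364/2 = 554.1818; MSW = 645.636/26 = 24.8322
F = MSB/MSW = 22.3171
df = (2, 26)

test statistic = 22.317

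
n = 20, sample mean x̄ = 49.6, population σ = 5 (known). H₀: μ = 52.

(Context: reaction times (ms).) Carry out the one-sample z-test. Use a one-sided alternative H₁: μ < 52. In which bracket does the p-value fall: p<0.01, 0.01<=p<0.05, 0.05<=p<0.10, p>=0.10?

SE = σ/√n = 5/√20 = 1.1180
z = (x̄−μ₀)/SE = (49.6−52)/1.1180 = -2.1466
p-value (one-sided, H₁ less) = 0.01591
→ bracket: 0.01<=p<0.05

p-value bracket: 0.01<=p<0.05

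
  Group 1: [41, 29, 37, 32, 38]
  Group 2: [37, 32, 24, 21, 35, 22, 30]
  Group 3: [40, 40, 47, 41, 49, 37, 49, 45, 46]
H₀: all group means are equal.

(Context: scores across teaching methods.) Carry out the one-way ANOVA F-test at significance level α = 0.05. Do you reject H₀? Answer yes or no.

reject H₀: yes

Group means [35.40, 28.71, 43.78], grand mean 36.762
SSB = Σnᵢ(x̄ᵢ−x̄)² = 905.625; SSW = ΣΣ(x−x̄ᵢ)² = 494.184
MSB = 905.625/2 = 452.8127; MSW = 494.184/18 = 27.4547
F = MSB/MSW = 16.4931
df = (2, 18)
p-value (upper-tail) = 0.00009
At α=0.05: p < α → reject H₀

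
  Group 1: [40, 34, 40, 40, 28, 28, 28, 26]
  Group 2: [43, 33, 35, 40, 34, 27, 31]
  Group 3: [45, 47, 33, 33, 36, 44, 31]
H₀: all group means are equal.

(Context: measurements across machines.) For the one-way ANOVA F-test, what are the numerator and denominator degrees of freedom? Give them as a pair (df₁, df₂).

degrees of freedom = [2, 19]

k = 3 groups, N = 22 total
df = (k−1, N−k) = (3−1, 22−3) = (2, 19)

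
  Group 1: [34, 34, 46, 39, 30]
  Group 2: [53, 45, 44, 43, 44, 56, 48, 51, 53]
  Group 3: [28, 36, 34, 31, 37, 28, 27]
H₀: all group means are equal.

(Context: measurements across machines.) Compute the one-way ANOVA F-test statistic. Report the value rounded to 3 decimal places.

test statistic = 24.877

Group means [36.60, 48.56, 31.57], grand mean 40.048
SSB = Σnᵢ(x̄ᵢ−x̄)² = 1213.816; SSW = ΣΣ(x−x̄ᵢ)² = 439.137
MSB = 1213.816/2 = 606.9079; MSW = 439.137/18 = 24.3965
F = MSB/MSW = 24.8769
df = (2, 18)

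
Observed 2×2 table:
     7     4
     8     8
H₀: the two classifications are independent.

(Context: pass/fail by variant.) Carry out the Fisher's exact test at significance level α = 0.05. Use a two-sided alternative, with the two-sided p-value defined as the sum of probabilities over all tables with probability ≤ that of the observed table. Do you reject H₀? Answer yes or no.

Margins: r₁=11, r₂=16, c₁=15, c₂=12, n=27
p_obs = C(11,7)·C(16,8)/C(27,15); sum pmf over tables with pmf ≤ p_obs
p-value (two-sided) = 0.69597
At α=0.05: p ≥ α → fail to reject H₀

reject H₀: no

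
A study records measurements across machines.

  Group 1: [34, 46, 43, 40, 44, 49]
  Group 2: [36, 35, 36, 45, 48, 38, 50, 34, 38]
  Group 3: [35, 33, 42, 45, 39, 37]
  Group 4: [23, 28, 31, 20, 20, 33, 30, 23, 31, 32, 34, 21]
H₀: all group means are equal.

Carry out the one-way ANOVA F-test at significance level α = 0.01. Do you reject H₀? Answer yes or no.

Group means [42.67, 40.00, 38.50, 27.17], grand mean 35.545
SSB = Σnᵢ(x̄ᵢ−x̄)² = 1377.682; SSW = ΣΣ(x−x̄ᵢ)² = 842.500
MSB = 1377.682/3 = 459.2273; MSW = 842.500/29 = 29.0517
F = MSB/MSW = 15.8072
df = (3, 29)
p-value (upper-tail) = 0.00000
At α=0.01: p < α → reject H₀

reject H₀: yes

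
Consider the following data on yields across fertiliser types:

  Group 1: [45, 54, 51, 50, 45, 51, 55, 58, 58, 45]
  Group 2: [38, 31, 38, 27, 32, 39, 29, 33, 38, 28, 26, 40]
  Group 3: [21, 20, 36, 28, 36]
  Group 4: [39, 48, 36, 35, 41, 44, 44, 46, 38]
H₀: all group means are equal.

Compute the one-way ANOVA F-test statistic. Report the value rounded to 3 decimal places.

test statistic = 28.761

Group means [51.20, 33.25, 28.20, 41.22], grand mean 39.528
SSB = Σnᵢ(x̄ᵢ−x̄)² = 2502.767; SSW = ΣΣ(x−x̄ᵢ)² = 928.206
MSB = 2502.767/3 = 834.2556; MSW = 928.206/32 = 29.0064
F = MSB/MSW = 28.7611
df = (3, 32)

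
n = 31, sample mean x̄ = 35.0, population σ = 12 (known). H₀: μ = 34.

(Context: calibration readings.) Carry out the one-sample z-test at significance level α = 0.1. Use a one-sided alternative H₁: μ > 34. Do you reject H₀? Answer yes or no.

SE = σ/√n = 12/√31 = 2.1553
z = (x̄−μ₀)/SE = (35.0−34)/2.1553 = 0.4640
p-value (one-sided, H₁ greater) = 0.32133
At α=0.1: p ≥ α → fail to reject H₀

reject H₀: no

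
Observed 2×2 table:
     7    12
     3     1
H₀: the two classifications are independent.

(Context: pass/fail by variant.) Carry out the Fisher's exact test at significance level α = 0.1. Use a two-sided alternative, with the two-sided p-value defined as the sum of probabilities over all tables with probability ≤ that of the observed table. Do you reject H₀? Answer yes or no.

Margins: r₁=19, r₂=4, c₁=10, c₂=13, n=23
p_obs = C(19,7)·C(4,3)/C(23,10); sum pmf over tables with pmf ≤ p_obs
p-value (two-sided) = 0.28063
At α=0.1: p ≥ α → fail to reject H₀

reject H₀: no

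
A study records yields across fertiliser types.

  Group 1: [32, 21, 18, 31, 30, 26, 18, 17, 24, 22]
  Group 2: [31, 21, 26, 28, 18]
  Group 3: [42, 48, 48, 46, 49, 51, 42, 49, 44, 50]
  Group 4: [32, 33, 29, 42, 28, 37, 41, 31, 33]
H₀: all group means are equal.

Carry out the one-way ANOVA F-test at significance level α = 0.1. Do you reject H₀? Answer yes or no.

reject H₀: yes

Group means [23.90, 24.80, 46.90, 34.00], grand mean 33.471
SSB = Σnᵢ(x̄ᵢ−x̄)² = 3097.871; SSW = ΣΣ(x−x̄ᵢ)² = 690.600
MSB = 3097.871/3 = 1032.6235; MSW = 690.600/30 = 23.0200
F = MSB/MSW = 44.8577
df = (3, 30)
p-value (upper-tail) = 0.00000
At α=0.1: p < α → reject H₀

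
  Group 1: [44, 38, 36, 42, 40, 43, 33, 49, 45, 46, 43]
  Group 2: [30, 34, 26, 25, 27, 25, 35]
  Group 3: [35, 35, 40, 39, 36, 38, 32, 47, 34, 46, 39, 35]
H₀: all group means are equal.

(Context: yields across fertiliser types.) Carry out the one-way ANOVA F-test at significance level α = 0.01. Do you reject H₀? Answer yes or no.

Group means [41.73, 28.86, 38.00], grand mean 37.233
SSB = Σnᵢ(x̄ᵢ−x̄)² = 720.328; SSW = ΣΣ(x−x̄ᵢ)² = 557.039
MSB = 720.328/2 = 360.1639; MSW = 557.039/27 = 20.6311
F = MSB/MSW = 17.4573
df = (2, 27)
p-value (upper-tail) = 0.00001
At α=0.01: p < α → reject H₀

reject H₀: yes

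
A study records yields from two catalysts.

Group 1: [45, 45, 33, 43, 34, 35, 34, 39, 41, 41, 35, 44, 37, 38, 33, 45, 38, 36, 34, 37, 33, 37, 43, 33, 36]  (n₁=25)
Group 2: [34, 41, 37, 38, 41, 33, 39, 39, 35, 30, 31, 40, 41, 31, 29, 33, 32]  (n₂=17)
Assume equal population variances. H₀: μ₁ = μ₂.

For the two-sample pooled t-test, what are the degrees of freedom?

degrees of freedom = 40

df = n₁ + n₂ − 2 = 25 + 17 − 2 = 40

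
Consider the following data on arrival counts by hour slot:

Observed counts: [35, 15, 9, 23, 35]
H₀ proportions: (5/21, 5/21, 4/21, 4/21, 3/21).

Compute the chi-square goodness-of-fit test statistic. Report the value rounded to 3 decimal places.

test statistic = 35.714

n = 117; E_i = n·p_i = [27.86, 27.86, 22.29, 22.29, 16.71]
χ² = (35−27.86)²/27.86 + (15−27.86)²/27.86 + (9−22.29)²/22.29 + (23−22.29)²/22.29 + (35−16.71)²/16.71 = 35.7137
df = 4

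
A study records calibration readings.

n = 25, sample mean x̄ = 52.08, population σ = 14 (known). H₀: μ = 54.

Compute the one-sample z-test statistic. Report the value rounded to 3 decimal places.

test statistic = -0.686

SE = σ/√n = 14/√25 = 2.8000
z = (x̄−μ₀)/SE = (52.08−54)/2.8000 = -0.6857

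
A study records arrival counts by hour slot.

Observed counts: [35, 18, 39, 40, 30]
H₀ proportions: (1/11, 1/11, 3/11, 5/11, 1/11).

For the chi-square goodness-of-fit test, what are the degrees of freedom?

degrees of freedom = 4

df = k − 1 = 5 − 1 = 4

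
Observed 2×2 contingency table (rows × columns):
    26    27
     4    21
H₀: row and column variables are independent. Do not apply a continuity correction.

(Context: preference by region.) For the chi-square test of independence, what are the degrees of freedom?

degrees of freedom = 1

df = (r−1)(c−1) = (2−1)·(2−1) = 1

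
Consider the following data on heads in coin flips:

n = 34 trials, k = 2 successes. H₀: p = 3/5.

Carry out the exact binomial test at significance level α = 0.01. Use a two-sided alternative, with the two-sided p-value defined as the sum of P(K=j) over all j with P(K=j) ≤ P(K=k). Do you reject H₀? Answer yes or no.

reject H₀: yes

Exact binomial: n=34, k=2, p₀=3/5=0.6000
P(X=j) = C(n,j)·p₀^j·(1−p₀)^(n−j); p = Σ P(X=j) over j with P(X=j) ≤ P(X=2)
p-value (two-sided) = 0.00000
At α=0.01: p < α → reject H₀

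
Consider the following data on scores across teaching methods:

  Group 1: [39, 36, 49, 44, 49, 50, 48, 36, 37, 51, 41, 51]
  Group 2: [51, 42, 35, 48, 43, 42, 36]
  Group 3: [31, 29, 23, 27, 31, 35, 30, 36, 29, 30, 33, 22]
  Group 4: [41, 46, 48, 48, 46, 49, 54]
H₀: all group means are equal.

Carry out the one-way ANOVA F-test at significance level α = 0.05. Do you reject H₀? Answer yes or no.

Group means [44.25, 42.43, 29.67, 47.43], grand mean 39.895
SSB = Σnᵢ(x̄ᵢ−x̄)² = 1925.234; SSW = ΣΣ(x−x̄ᵢ)² = 898.345
MSB = 1925.234/3 = 641.7446; MSW = 898.345/34 = 26.4219
F = MSB/MSW = 24.2883
df = (3, 34)
p-value (upper-tail) = 0.00000
At α=0.05: p < α → reject H₀

reject H₀: yes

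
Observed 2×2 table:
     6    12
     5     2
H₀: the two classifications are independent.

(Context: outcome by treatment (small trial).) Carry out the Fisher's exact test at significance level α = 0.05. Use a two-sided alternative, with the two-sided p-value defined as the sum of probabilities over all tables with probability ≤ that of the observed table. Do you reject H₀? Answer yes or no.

Margins: r₁=18, r₂=7, c₁=11, c₂=14, n=25
p_obs = C(18,6)·C(7,5)/C(25,11); sum pmf over tables with pmf ≤ p_obs
p-value (two-sided) = 0.17746
At α=0.05: p ≥ α → fail to reject H₀

reject H₀: no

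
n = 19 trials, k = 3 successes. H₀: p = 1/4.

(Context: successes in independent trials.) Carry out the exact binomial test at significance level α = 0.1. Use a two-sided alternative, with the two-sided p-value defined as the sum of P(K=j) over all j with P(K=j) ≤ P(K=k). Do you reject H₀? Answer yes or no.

reject H₀: no

Exact binomial: n=19, k=3, p₀=1/4=0.2500
P(X=j) = C(n,j)·p₀^j·(1−p₀)^(n−j); p = Σ P(X=j) over j with P(X=j) ≤ P(X=3)
p-value (two-sided) = 0.43797
At α=0.1: p ≥ α → fail to reject H₀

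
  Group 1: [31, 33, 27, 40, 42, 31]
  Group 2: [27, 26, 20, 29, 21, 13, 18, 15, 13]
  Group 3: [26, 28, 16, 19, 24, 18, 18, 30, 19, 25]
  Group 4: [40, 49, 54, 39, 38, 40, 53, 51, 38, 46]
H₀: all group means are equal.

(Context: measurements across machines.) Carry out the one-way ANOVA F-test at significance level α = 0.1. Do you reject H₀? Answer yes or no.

Group means [34.00, 20.22, 22.30, 44.80], grand mean 30.200
SSB = Σnᵢ(x̄ᵢ−x̄)² = 3738.344; SSW = ΣΣ(x−x̄ᵢ)² = 1057.256
MSB = 3738.344/3 = 1246.1148; MSW = 1057.256/31 = 34.1050
F = MSB/MSW = 36.5376
df = (3, 31)
p-value (upper-tail) = 0.00000
At α=0.1: p < α → reject H₀

reject H₀: yes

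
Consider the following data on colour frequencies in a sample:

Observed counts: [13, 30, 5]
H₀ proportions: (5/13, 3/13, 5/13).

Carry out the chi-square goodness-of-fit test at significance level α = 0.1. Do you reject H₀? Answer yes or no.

reject H₀: yes

n = 48; E_i = n·p_i = [18.46, 11.08, 18.46]
χ² = (13−18.46)²/18.46 + (30−11.08)²/11.08 + (5−18.46)²/18.46 = 43.7583
df = 2
p-value (upper-tail) = 0.00000
At α=0.1: p < α → reject H₀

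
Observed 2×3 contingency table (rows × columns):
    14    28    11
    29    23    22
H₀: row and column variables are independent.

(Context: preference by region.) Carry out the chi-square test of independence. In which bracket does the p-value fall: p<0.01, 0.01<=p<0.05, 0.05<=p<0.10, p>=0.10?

Row totals [53, 74], col totals [43, 51, 33], n=127
χ² = (14−17.94)²/17.94 + (28−21.28)²/21.28 + (11−13.77)²/13.77 + (29−25.06)²/25.06 + (23−29.72)²/29.72 + (22−19.23)²/19.23 = 6.0833
df = 2
p-value (upper-tail) = 0.04776
→ bracket: 0.01<=p<0.05

p-value bracket: 0.01<=p<0.05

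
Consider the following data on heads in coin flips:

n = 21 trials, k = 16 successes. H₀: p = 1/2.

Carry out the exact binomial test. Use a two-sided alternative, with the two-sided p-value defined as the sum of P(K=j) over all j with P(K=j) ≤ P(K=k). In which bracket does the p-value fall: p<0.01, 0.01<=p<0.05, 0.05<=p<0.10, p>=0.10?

Exact binomial: n=21, k=16, p₀=1/2=0.5000
P(X=j) = C(n,j)·p₀^j·(1−p₀)^(n−j); p = Σ P(X=j) over j with P(X=j) ≤ P(X=16)
p-value (two-sided) = 0.02660
→ bracket: 0.01<=p<0.05

p-value bracket: 0.01<=p<0.05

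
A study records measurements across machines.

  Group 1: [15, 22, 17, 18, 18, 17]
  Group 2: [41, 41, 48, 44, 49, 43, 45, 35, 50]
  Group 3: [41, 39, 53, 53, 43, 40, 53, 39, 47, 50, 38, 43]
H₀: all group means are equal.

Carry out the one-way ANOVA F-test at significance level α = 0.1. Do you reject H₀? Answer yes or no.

Group means [17.83, 44.00, 44.92], grand mean 38.593
SSB = Σnᵢ(x̄ᵢ−x̄)² = 3328.769; SSW = ΣΣ(x−x̄ᵢ)² = 595.750
MSB = 3328.769/2 = 1664.3843; MSW = 595.750/24 = 24.8229
F = MSB/MSW = 67.0503
df = (2, 24)
p-value (upper-tail) = 0.00000
At α=0.1: p < α → reject H₀

reject H₀: yes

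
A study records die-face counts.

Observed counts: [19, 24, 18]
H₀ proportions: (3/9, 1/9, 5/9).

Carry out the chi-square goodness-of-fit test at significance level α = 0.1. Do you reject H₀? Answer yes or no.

reject H₀: yes

n = 61; E_i = n·p_i = [20.33, 6.78, 33.89]
χ² = (19−20.33)²/20.33 + (24−6.78)²/6.78 + (18−33.89)²/33.89 = 51.2984
df = 2
p-value (upper-tail) = 0.00000
At α=0.1: p < α → reject H₀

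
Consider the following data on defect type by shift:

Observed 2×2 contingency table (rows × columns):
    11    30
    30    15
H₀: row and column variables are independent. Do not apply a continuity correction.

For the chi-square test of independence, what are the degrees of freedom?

degrees of freedom = 1

df = (r−1)(c−1) = (2−1)·(2−1) = 1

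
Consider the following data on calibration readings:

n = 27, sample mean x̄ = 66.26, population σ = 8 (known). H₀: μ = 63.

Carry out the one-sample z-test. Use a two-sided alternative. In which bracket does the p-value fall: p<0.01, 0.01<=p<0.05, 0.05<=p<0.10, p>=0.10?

SE = σ/√n = 8/√27 = 1.5396
z = (x̄−μ₀)/SE = (66.26−63)/1.5396 = 2.1174
p-value (two-sided) = 0.03422
→ bracket: 0.01<=p<0.05

p-value bracket: 0.01<=p<0.05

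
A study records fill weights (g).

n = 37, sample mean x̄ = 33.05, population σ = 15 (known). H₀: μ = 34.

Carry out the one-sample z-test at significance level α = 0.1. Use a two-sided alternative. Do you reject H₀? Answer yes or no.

reject H₀: no

SE = σ/√n = 15/√37 = 2.4660
z = (x̄−μ₀)/SE = (33.05−34)/2.4660 = -0.3852
p-value (two-sided) = 0.70006
At α=0.1: p ≥ α → fail to reject H₀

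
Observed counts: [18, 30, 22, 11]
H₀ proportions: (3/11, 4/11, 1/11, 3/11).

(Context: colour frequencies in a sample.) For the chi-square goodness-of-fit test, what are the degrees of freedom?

df = k − 1 = 4 − 1 = 3

degrees of freedom = 3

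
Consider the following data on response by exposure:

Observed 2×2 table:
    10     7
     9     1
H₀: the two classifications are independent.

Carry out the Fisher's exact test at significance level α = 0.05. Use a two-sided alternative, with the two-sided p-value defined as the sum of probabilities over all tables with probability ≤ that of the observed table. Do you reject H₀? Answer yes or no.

reject H₀: no

Margins: r₁=17, r₂=10, c₁=19, c₂=8, n=27
p_obs = C(17,10)·C(10,9)/C(27,19); sum pmf over tables with pmf ≤ p_obs
p-value (two-sided) = 0.18954
At α=0.05: p ≥ α → fail to reject H₀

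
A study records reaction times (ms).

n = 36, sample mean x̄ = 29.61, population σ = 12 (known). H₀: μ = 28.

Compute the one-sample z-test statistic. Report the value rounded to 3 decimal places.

SE = σ/√n = 12/√36 = 2.0000
z = (x̄−μ₀)/SE = (29.61−28)/2.0000 = 0.8050

test statistic = 0.805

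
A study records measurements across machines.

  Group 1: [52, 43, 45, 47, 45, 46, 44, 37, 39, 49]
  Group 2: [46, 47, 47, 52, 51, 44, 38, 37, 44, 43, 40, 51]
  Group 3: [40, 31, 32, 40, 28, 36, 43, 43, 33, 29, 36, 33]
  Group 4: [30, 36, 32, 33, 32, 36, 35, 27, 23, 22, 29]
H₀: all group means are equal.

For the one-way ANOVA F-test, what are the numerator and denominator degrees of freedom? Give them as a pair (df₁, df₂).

k = 4 groups, N = 45 total
df = (k−1, N−k) = (4−1, 45−4) = (3, 41)

degrees of freedom = [3, 41]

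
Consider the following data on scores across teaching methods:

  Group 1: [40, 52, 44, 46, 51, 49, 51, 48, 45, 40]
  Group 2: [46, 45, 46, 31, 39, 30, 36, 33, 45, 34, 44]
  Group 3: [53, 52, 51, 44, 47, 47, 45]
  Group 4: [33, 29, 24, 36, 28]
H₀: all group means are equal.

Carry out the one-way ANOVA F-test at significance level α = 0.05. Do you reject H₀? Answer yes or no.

reject H₀: yes

Group means [46.60, 39.00, 48.43, 30.00], grand mean 41.939
SSB = Σnᵢ(x̄ᵢ−x̄)² = 1319.765; SSW = ΣΣ(x−x̄ᵢ)² = 744.114
MSB = 1319.765/3 = 439.9215; MSW = 744.114/29 = 25.6591
F = MSB/MSW = 17.1448
df = (3, 29)
p-value (upper-tail) = 0.00000
At α=0.05: p < α → reject H₀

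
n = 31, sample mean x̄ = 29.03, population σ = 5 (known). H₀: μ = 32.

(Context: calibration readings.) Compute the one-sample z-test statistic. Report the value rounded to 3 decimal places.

test statistic = -3.307

SE = σ/√n = 5/√31 = 0.8980
z = (x̄−μ₀)/SE = (29.03−32)/0.8980 = -3.3073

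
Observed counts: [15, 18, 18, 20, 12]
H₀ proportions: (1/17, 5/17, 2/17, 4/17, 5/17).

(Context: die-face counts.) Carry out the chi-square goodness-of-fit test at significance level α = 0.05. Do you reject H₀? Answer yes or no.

reject H₀: yes

n = 83; E_i = n·p_i = [4.88, 24.41, 9.76, 19.53, 24.41]
χ² = (15−4.88)²/4.88 + (18−24.41)²/24.41 + (18−9.76)²/9.76 + (20−19.53)²/19.53 + (12−24.41)²/24.41 = 35.9181
df = 4
p-value (upper-tail) = 0.00000
At α=0.05: p < α → reject H₀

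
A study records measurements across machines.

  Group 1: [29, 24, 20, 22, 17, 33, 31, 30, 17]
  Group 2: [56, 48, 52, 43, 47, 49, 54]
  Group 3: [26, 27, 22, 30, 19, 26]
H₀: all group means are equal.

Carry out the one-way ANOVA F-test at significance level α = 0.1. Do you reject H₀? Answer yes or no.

Group means [24.78, 49.86, 25.00], grand mean 32.818
SSB = Σnᵢ(x̄ᵢ−x̄)² = 2980.860; SSW = ΣΣ(x−x̄ᵢ)² = 498.413
MSB = 2980.860/2 = 1490.4300; MSW = 498.413/19 = 26.2322
F = MSB/MSW = 56.8167
df = (2, 19)
p-value (upper-tail) = 0.00000
At α=0.1: p < α → reject H₀

reject H₀: yes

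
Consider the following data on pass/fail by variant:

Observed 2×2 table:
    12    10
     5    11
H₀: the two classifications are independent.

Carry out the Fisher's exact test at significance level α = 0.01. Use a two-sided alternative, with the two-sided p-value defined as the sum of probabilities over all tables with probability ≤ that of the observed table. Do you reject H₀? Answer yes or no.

Margins: r₁=22, r₂=16, c₁=17, c₂=21, n=38
p_obs = C(22,12)·C(16,5)/C(38,17); sum pmf over tables with pmf ≤ p_obs
p-value (two-sided) = 0.19716
At α=0.01: p ≥ α → fail to reject H₀

reject H₀: no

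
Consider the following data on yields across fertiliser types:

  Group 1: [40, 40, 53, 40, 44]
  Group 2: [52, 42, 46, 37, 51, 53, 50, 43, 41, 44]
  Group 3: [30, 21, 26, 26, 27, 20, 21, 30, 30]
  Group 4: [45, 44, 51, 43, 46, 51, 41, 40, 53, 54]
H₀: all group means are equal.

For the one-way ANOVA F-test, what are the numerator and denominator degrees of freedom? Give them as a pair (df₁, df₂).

k = 4 groups, N = 34 total
df = (k−1, N−k) = (4−1, 34−4) = (3, 30)

degrees of freedom = [3, 30]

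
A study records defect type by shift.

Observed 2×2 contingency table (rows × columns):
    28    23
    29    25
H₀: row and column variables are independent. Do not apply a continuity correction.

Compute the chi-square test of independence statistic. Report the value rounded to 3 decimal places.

Row totals [51, 54], col totals [57, 48], n=105
χ² = (28−27.69)²/27.69 + (23−23.31)²/23.31 + (29−29.31)²/29.31 + (25−24.69)²/24.69 = 0.0152
df = 1

test statistic = 0.015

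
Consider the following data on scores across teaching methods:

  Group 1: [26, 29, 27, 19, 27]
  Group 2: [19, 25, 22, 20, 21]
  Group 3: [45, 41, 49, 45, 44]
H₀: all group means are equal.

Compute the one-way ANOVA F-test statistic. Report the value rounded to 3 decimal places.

Group means [25.60, 21.40, 44.80], grand mean 30.600
SSB = Σnᵢ(x̄ᵢ−x̄)² = 1556.400; SSW = ΣΣ(x−x̄ᵢ)² = 113.200
MSB = 1556.400/2 = 778.2000; MSW = 113.200/12 = 9.4333
F = MSB/MSW = 82.4947
df = (2, 12)

test statistic = 82.495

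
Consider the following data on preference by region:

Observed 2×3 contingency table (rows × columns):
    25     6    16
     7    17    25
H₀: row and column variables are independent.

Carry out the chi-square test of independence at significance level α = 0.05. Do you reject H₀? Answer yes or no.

Row totals [47, 49], col totals [32, 23, 41], n=96
χ² = (25−15.67)²/15.67 + (6−11.26)²/11.26 + (16−20.07)²/20.07 + (7−16.33)²/16.33 + (17−11.74)²/11.74 + (25−20.93)²/20.93 = 17.3273
df = 2
p-value (upper-tail) = 0.00017
At α=0.05: p < α → reject H₀

reject H₀: yes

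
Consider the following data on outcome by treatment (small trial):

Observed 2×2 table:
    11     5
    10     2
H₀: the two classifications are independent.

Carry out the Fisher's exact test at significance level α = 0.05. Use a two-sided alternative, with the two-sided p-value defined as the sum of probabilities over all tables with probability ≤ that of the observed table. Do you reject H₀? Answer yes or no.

reject H₀: no

Margins: r₁=16, r₂=12, c₁=21, c₂=7, n=28
p_obs = C(16,11)·C(12,10)/C(28,21); sum pmf over tables with pmf ≤ p_obs
p-value (two-sided) = 0.66184
At α=0.05: p ≥ α → fail to reject H₀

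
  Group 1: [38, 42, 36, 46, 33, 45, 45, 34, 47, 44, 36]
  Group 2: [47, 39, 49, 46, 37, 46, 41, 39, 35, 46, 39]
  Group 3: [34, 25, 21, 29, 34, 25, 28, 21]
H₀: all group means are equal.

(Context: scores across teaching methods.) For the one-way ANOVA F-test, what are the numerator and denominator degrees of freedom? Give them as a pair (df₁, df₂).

degrees of freedom = [2, 27]

k = 3 groups, N = 30 total
df = (k−1, N−k) = (3−1, 30−3) = (2, 27)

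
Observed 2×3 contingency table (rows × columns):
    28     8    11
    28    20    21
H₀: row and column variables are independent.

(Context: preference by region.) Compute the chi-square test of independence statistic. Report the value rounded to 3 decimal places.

Row totals [47, 69], col totals [56, 28, 32], n=116
χ² = (28−22.69)²/22.69 + (8−11.34)²/11.34 + (11−12.97)²/12.97 + (28−33.31)²/33.31 + (20−16.66)²/16.66 + (21−19.03)²/19.03 = 4.2482
df = 2

test statistic = 4.248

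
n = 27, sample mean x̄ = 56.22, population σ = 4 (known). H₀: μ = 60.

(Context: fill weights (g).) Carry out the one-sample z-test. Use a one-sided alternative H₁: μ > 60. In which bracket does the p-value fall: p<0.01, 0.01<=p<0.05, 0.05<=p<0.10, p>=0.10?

p-value bracket: p>=0.10

SE = σ/√n = 4/√27 = 0.7698
z = (x̄−μ₀)/SE = (56.22−60)/0.7698 = -4.9104
p-value (one-sided, H₁ greater) = 1.00000
→ bracket: p>=0.10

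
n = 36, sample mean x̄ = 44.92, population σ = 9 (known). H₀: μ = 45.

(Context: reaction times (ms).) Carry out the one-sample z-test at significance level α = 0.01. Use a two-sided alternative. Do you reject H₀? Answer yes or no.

SE = σ/√n = 9/√36 = 1.5000
z = (x̄−μ₀)/SE = (44.92−45)/1.5000 = -0.0533
p-value (two-sided) = 0.95747
At α=0.01: p ≥ α → fail to reject H₀

reject H₀: no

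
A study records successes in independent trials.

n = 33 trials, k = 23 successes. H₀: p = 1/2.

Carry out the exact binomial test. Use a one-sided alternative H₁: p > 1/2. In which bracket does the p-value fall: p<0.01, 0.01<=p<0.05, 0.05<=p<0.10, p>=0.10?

p-value bracket: 0.01<=p<0.05

Exact binomial: n=33, k=23, p₀=1/2=0.5000
P(X≥23) from Σ C(n,i)·p₀^i·(1−p₀)^(n−i)
p-value (one-sided, H₁ greater) = 0.01754
→ bracket: 0.01<=p<0.05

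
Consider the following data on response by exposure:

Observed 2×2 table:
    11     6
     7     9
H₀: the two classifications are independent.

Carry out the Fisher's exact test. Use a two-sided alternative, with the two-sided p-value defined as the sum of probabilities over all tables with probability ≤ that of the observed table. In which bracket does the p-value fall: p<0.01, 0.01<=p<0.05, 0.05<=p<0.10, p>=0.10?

p-value bracket: p>=0.10

Margins: r₁=17, r₂=16, c₁=18, c₂=15, n=33
p_obs = C(17,11)·C(16,7)/C(33,18); sum pmf over tables with pmf ≤ p_obs
p-value (two-sided) = 0.30283
→ bracket: p>=0.10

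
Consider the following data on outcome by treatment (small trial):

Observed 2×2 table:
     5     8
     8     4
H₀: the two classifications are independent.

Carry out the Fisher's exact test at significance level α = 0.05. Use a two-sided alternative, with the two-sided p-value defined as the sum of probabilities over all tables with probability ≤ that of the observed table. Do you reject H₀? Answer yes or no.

Margins: r₁=13, r₂=12, c₁=13, c₂=12, n=25
p_obs = C(13,5)·C(12,8)/C(25,13); sum pmf over tables with pmf ≤ p_obs
p-value (two-sided) = 0.23774
At α=0.05: p ≥ α → fail to reject H₀

reject H₀: no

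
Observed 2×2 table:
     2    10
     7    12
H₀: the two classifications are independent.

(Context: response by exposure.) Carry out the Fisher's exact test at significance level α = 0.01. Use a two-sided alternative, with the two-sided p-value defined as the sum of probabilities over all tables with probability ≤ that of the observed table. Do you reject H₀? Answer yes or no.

Margins: r₁=12, r₂=19, c₁=9, c₂=22, n=31
p_obs = C(12,2)·C(19,7)/C(31,9); sum pmf over tables with pmf ≤ p_obs
p-value (two-sided) = 0.41841
At α=0.01: p ≥ α → fail to reject H₀

reject H₀: no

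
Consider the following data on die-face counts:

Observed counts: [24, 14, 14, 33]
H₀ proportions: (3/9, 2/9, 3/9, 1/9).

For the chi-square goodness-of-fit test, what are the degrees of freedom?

degrees of freedom = 3

df = k − 1 = 4 − 1 = 3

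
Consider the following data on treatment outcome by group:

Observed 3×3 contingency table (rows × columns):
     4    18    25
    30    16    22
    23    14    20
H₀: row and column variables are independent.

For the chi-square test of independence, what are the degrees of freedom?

df = (r−1)(c−1) = (3−1)·(3−1) = 4

degrees of freedom = 4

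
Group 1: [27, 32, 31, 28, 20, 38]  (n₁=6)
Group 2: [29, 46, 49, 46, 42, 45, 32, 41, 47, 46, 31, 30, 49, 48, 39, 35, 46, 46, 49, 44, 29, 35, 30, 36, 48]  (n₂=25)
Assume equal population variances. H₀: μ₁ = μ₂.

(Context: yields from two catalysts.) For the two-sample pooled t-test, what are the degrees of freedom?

df = n₁ + n₂ − 2 = 6 + 25 − 2 = 29

degrees of freedom = 29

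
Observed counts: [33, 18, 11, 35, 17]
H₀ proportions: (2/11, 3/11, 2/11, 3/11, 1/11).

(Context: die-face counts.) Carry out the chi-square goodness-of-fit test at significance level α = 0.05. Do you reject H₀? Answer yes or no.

reject H₀: yes

n = 114; E_i = n·p_i = [20.73, 31.09, 20.73, 31.09, 10.36]
χ² = (33−20.73)²/20.73 + (18−31.09)²/31.09 + (11−20.73)²/20.73 + (35−31.09)²/31.09 + (17−10.36)²/10.36 = 22.0848
df = 4
p-value (upper-tail) = 0.00019
At α=0.05: p < α → reject H₀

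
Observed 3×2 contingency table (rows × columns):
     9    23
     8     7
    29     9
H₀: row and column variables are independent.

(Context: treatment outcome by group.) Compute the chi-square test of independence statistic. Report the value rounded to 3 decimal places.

Row totals [32, 15, 38], col totals [46, 39], n=85
χ² = (9−17.32)²/17.32 + (23−14.68)²/14.68 + (8−8.12)²/8.12 + (7−6.88)²/6.88 + (29−20.56)²/20.56 + (9−17.44)²/17.44 = 16.2517
df = 2

test statistic = 16.252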